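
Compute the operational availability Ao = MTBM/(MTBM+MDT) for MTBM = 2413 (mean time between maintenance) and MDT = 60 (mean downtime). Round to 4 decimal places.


MTBM = 2413
MDT = 60
MTBM + MDT = 2473
Ao = 2413 / 2473
Ao = 0.9757

0.9757


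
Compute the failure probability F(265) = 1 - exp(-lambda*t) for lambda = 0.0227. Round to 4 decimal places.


lambda = 0.0227, t = 265
lambda * t = 6.0155
exp(-6.0155) = 0.0024
F(t) = 1 - 0.0024
F(t) = 0.9976

0.9976


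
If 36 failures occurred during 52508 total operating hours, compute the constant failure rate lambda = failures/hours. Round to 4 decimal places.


failures = 36
total_hours = 52508
lambda = 36 / 52508
lambda = 0.0007

0.0007


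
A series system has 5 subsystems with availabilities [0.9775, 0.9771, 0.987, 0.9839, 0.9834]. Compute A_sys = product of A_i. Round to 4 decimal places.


Subsystems: [0.9775, 0.9771, 0.987, 0.9839, 0.9834]
After subsystem 1 (A=0.9775): product = 0.9775
After subsystem 2 (A=0.9771): product = 0.9551
After subsystem 3 (A=0.987): product = 0.9427
After subsystem 4 (A=0.9839): product = 0.9275
After subsystem 5 (A=0.9834): product = 0.9121
A_sys = 0.9121

0.9121


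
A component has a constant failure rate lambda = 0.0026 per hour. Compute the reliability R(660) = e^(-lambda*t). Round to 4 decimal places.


lambda = 0.0026
t = 660
lambda * t = 1.716
R(t) = e^(-1.716)
R(t) = 0.1798

0.1798


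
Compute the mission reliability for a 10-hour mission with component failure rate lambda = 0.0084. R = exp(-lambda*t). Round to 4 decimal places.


lambda = 0.0084
mission_time = 10
lambda * t = 0.0084 * 10 = 0.084
R = exp(-0.084)
R = 0.9194

0.9194


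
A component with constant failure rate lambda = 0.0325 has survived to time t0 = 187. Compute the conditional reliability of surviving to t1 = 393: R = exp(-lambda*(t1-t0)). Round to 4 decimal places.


lambda = 0.0325
t0 = 187, t1 = 393
t1 - t0 = 206
lambda * (t1-t0) = 0.0325 * 206 = 6.695
R = exp(-6.695)
R = 0.0012

0.0012


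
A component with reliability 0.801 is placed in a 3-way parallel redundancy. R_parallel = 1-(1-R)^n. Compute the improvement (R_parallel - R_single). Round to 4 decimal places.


R_single = 0.801, n = 3
1 - R_single = 0.199
(1 - R_single)^n = 0.199^3 = 0.0079
R_parallel = 1 - 0.0079 = 0.9921
Improvement = 0.9921 - 0.801
Improvement = 0.1911

0.1911


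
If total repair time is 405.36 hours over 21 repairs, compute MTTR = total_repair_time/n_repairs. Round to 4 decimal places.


total_repair_time = 405.36
n_repairs = 21
MTTR = 405.36 / 21
MTTR = 19.3029

19.3029


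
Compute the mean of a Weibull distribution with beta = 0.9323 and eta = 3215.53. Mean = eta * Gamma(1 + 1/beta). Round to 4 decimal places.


beta = 0.9323, eta = 3215.53
1/beta = 1.0726
1 + 1/beta = 2.0726
Gamma(2.0726) = 1.0329
Mean = 3215.53 * 1.0329
Mean = 3321.34

3321.34


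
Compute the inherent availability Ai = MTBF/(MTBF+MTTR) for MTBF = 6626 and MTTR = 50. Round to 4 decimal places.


MTBF = 6626
MTTR = 50
MTBF + MTTR = 6676
Ai = 6626 / 6676
Ai = 0.9925

0.9925


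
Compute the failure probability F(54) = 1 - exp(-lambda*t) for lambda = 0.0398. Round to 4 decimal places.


lambda = 0.0398, t = 54
lambda * t = 2.1492
exp(-2.1492) = 0.1166
F(t) = 1 - 0.1166
F(t) = 0.8834

0.8834


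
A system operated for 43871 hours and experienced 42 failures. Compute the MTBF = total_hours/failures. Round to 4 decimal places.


total_hours = 43871
failures = 42
MTBF = 43871 / 42
MTBF = 1044.5476

1044.5476


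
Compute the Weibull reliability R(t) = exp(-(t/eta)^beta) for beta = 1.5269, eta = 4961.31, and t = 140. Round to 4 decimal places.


beta = 1.5269, eta = 4961.31, t = 140
t/eta = 140 / 4961.31 = 0.0282
(t/eta)^beta = 0.0282^1.5269 = 0.0043
R(t) = exp(-0.0043)
R(t) = 0.9957

0.9957


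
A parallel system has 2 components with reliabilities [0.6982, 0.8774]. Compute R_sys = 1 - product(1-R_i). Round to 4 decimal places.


Components: [0.6982, 0.8774]
(1 - 0.6982) = 0.3018, running product = 0.3018
(1 - 0.8774) = 0.1226, running product = 0.037
Product of (1-R_i) = 0.037
R_sys = 1 - 0.037 = 0.963

0.963


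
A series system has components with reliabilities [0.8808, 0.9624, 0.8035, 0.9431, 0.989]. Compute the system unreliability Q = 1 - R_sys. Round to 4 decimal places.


Components: [0.8808, 0.9624, 0.8035, 0.9431, 0.989]
After component 1: product = 0.8808
After component 2: product = 0.8477
After component 3: product = 0.6811
After component 4: product = 0.6424
After component 5: product = 0.6353
R_sys = 0.6353
Q = 1 - 0.6353 = 0.3647

0.3647


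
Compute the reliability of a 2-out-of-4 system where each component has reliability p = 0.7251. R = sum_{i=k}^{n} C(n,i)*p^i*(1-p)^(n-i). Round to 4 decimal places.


k = 2, n = 4, p = 0.7251
i=2: C(4,2)=6 * 0.7251^2 * 0.2749^2 = 0.2384
i=3: C(4,3)=4 * 0.7251^3 * 0.2749^1 = 0.4192
i=4: C(4,4)=1 * 0.7251^4 * 0.2749^0 = 0.2764
R = sum of terms = 0.934

0.934


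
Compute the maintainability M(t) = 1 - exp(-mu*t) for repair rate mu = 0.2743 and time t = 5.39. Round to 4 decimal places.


mu = 0.2743, t = 5.39
mu * t = 0.2743 * 5.39 = 1.4785
exp(-1.4785) = 0.228
M(t) = 1 - 0.228
M(t) = 0.772

0.772


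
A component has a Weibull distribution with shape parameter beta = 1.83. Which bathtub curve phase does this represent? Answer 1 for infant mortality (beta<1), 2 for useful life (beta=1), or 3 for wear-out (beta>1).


beta = 1.83
Compare beta to 1:
beta < 1 => infant mortality (phase 1)
beta = 1 => useful life (phase 2)
beta > 1 => wear-out (phase 3)
Since beta = 1.83, this is wear-out (increasing failure rate)
Phase = 3

3


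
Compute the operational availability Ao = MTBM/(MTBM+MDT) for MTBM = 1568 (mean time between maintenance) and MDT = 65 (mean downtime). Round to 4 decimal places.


MTBM = 1568
MDT = 65
MTBM + MDT = 1633
Ao = 1568 / 1633
Ao = 0.9602

0.9602


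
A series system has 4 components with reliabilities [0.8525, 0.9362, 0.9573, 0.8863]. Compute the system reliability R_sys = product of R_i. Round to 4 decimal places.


Components: [0.8525, 0.9362, 0.9573, 0.8863]
After component 1 (R=0.8525): product = 0.8525
After component 2 (R=0.9362): product = 0.7981
After component 3 (R=0.9573): product = 0.764
After component 4 (R=0.8863): product = 0.6772
R_sys = 0.6772

0.6772


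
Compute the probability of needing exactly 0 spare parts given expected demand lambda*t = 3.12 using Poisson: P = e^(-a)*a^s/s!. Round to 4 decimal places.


a = 3.12, s = 0
e^(-a) = e^(-3.12) = 0.0442
a^s = 3.12^0 = 1.0
s! = 1
P = 0.0442 * 1.0 / 1
P = 0.0442

0.0442


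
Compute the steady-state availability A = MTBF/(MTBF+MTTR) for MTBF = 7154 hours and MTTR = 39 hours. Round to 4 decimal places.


MTBF = 7154
MTTR = 39
MTBF + MTTR = 7193
A = 7154 / 7193
A = 0.9946

0.9946


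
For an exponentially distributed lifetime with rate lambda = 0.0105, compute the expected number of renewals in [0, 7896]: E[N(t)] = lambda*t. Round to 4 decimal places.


lambda = 0.0105
t = 7896
E[N(t)] = lambda * t
E[N(t)] = 0.0105 * 7896
E[N(t)] = 82.908

82.908


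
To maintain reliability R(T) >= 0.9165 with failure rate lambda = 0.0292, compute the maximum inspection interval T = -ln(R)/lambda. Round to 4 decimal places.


R_target = 0.9165
lambda = 0.0292
-ln(0.9165) = 0.0872
T = 0.0872 / 0.0292
T = 2.9861

2.9861


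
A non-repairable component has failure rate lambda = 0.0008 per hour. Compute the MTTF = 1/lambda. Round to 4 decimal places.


lambda = 0.0008
MTTF = 1 / 0.0008
MTTF = 1250.0

1250.0


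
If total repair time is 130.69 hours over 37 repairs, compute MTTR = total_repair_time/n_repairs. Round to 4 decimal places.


total_repair_time = 130.69
n_repairs = 37
MTTR = 130.69 / 37
MTTR = 3.5322

3.5322


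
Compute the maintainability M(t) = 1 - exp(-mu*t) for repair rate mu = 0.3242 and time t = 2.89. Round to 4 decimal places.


mu = 0.3242, t = 2.89
mu * t = 0.3242 * 2.89 = 0.9369
exp(-0.9369) = 0.3918
M(t) = 1 - 0.3918
M(t) = 0.6082

0.6082


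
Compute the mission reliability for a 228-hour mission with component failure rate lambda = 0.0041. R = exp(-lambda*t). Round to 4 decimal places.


lambda = 0.0041
mission_time = 228
lambda * t = 0.0041 * 228 = 0.9348
R = exp(-0.9348)
R = 0.3927

0.3927


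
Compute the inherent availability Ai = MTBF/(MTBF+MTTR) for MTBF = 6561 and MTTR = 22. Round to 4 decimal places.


MTBF = 6561
MTTR = 22
MTBF + MTTR = 6583
Ai = 6561 / 6583
Ai = 0.9967

0.9967


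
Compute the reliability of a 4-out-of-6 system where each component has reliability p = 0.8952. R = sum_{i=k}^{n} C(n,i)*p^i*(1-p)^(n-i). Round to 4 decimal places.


k = 4, n = 6, p = 0.8952
i=4: C(6,4)=15 * 0.8952^4 * 0.1048^2 = 0.1058
i=5: C(6,5)=6 * 0.8952^5 * 0.1048^1 = 0.3615
i=6: C(6,6)=1 * 0.8952^6 * 0.1048^0 = 0.5147
R = sum of terms = 0.982

0.982


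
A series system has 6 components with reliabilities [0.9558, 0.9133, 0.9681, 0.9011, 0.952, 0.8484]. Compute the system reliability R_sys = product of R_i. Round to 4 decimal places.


Components: [0.9558, 0.9133, 0.9681, 0.9011, 0.952, 0.8484]
After component 1 (R=0.9558): product = 0.9558
After component 2 (R=0.9133): product = 0.8729
After component 3 (R=0.9681): product = 0.8451
After component 4 (R=0.9011): product = 0.7615
After component 5 (R=0.952): product = 0.725
After component 6 (R=0.8484): product = 0.6151
R_sys = 0.6151

0.6151


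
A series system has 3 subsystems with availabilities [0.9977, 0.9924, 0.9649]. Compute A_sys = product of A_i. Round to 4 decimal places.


Subsystems: [0.9977, 0.9924, 0.9649]
After subsystem 1 (A=0.9977): product = 0.9977
After subsystem 2 (A=0.9924): product = 0.9901
After subsystem 3 (A=0.9649): product = 0.9554
A_sys = 0.9554

0.9554


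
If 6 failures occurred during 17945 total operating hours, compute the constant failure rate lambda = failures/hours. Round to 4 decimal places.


failures = 6
total_hours = 17945
lambda = 6 / 17945
lambda = 0.0003

0.0003


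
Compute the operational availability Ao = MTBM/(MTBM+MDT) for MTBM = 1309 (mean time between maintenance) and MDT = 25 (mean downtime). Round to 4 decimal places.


MTBM = 1309
MDT = 25
MTBM + MDT = 1334
Ao = 1309 / 1334
Ao = 0.9813

0.9813


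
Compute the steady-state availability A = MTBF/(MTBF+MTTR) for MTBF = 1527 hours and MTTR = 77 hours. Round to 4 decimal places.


MTBF = 1527
MTTR = 77
MTBF + MTTR = 1604
A = 1527 / 1604
A = 0.952

0.952


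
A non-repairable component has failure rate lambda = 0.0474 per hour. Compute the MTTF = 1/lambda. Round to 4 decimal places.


lambda = 0.0474
MTTF = 1 / 0.0474
MTTF = 21.097

21.097


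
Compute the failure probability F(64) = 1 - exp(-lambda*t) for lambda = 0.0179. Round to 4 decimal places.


lambda = 0.0179, t = 64
lambda * t = 1.1456
exp(-1.1456) = 0.318
F(t) = 1 - 0.318
F(t) = 0.682

0.682


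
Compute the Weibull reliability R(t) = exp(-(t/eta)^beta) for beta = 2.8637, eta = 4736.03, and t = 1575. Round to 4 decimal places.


beta = 2.8637, eta = 4736.03, t = 1575
t/eta = 1575 / 4736.03 = 0.3326
(t/eta)^beta = 0.3326^2.8637 = 0.0427
R(t) = exp(-0.0427)
R(t) = 0.9582

0.9582


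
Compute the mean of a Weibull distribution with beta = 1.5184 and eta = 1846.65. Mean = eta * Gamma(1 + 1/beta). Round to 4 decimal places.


beta = 1.5184, eta = 1846.65
1/beta = 0.6586
1 + 1/beta = 1.6586
Gamma(1.6586) = 0.9014
Mean = 1846.65 * 0.9014
Mean = 1664.6527

1664.6527


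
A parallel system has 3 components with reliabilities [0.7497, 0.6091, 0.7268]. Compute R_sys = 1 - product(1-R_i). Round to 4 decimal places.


Components: [0.7497, 0.6091, 0.7268]
(1 - 0.7497) = 0.2503, running product = 0.2503
(1 - 0.6091) = 0.3909, running product = 0.0978
(1 - 0.7268) = 0.2732, running product = 0.0267
Product of (1-R_i) = 0.0267
R_sys = 1 - 0.0267 = 0.9733

0.9733


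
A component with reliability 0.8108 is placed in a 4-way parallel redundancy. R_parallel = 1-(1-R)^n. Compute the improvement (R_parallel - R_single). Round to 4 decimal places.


R_single = 0.8108, n = 4
1 - R_single = 0.1892
(1 - R_single)^n = 0.1892^4 = 0.0013
R_parallel = 1 - 0.0013 = 0.9987
Improvement = 0.9987 - 0.8108
Improvement = 0.1879

0.1879


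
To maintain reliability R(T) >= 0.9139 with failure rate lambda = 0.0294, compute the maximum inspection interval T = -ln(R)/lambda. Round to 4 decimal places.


R_target = 0.9139
lambda = 0.0294
-ln(0.9139) = 0.09
T = 0.09 / 0.0294
T = 3.0624

3.0624


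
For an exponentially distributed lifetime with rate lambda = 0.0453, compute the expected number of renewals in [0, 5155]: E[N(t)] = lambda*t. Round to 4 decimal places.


lambda = 0.0453
t = 5155
E[N(t)] = lambda * t
E[N(t)] = 0.0453 * 5155
E[N(t)] = 233.5215

233.5215


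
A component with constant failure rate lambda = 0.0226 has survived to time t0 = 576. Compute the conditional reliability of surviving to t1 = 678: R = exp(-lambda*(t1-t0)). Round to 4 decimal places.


lambda = 0.0226
t0 = 576, t1 = 678
t1 - t0 = 102
lambda * (t1-t0) = 0.0226 * 102 = 2.3052
R = exp(-2.3052)
R = 0.0997

0.0997


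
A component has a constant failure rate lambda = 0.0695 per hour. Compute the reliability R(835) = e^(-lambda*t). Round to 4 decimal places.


lambda = 0.0695
t = 835
lambda * t = 58.0325
R(t) = e^(-58.0325)
R(t) = 0.0

0.0


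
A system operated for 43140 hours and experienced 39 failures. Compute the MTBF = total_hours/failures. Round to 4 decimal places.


total_hours = 43140
failures = 39
MTBF = 43140 / 39
MTBF = 1106.1538

1106.1538


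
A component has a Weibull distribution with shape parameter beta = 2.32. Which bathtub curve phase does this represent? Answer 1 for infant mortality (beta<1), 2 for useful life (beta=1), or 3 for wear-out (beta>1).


beta = 2.32
Compare beta to 1:
beta < 1 => infant mortality (phase 1)
beta = 1 => useful life (phase 2)
beta > 1 => wear-out (phase 3)
Since beta = 2.32, this is wear-out (increasing failure rate)
Phase = 3

3


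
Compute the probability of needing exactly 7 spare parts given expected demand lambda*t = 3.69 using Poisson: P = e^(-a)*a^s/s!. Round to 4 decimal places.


a = 3.69, s = 7
e^(-a) = e^(-3.69) = 0.025
a^s = 3.69^7 = 9315.0365
s! = 5040
P = 0.025 * 9315.0365 / 5040
P = 0.0462

0.0462


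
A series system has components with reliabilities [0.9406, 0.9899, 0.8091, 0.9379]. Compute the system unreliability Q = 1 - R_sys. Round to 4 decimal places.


Components: [0.9406, 0.9899, 0.8091, 0.9379]
After component 1: product = 0.9406
After component 2: product = 0.9311
After component 3: product = 0.7534
After component 4: product = 0.7066
R_sys = 0.7066
Q = 1 - 0.7066 = 0.2934

0.2934


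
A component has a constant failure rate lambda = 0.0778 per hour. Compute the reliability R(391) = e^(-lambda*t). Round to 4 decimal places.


lambda = 0.0778
t = 391
lambda * t = 30.4198
R(t) = e^(-30.4198)
R(t) = 0.0

0.0


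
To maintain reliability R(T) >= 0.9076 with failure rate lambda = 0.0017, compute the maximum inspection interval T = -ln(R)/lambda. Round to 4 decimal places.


R_target = 0.9076
lambda = 0.0017
-ln(0.9076) = 0.097
T = 0.097 / 0.0017
T = 57.0303

57.0303


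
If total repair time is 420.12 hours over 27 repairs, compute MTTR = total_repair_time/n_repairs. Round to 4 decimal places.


total_repair_time = 420.12
n_repairs = 27
MTTR = 420.12 / 27
MTTR = 15.56

15.56


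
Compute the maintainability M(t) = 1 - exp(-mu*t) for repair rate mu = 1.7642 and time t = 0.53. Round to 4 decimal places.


mu = 1.7642, t = 0.53
mu * t = 1.7642 * 0.53 = 0.935
exp(-0.935) = 0.3926
M(t) = 1 - 0.3926
M(t) = 0.6074

0.6074


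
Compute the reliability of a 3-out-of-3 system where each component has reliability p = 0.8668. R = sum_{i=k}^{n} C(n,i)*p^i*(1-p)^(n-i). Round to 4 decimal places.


k = 3, n = 3, p = 0.8668
i=3: C(3,3)=1 * 0.8668^3 * 0.1332^0 = 0.6513
R = sum of terms = 0.6513

0.6513


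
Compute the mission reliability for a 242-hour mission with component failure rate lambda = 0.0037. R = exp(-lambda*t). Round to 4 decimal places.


lambda = 0.0037
mission_time = 242
lambda * t = 0.0037 * 242 = 0.8954
R = exp(-0.8954)
R = 0.4084

0.4084


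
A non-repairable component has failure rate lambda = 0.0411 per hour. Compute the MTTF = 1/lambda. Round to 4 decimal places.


lambda = 0.0411
MTTF = 1 / 0.0411
MTTF = 24.3309

24.3309


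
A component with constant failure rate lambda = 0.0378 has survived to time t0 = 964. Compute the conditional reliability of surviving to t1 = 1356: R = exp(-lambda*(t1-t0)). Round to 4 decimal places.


lambda = 0.0378
t0 = 964, t1 = 1356
t1 - t0 = 392
lambda * (t1-t0) = 0.0378 * 392 = 14.8176
R = exp(-14.8176)
R = 0.0

0.0


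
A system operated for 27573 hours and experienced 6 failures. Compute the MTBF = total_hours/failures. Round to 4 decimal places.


total_hours = 27573
failures = 6
MTBF = 27573 / 6
MTBF = 4595.5

4595.5


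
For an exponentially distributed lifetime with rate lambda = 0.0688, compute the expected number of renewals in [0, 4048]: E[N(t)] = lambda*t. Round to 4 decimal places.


lambda = 0.0688
t = 4048
E[N(t)] = lambda * t
E[N(t)] = 0.0688 * 4048
E[N(t)] = 278.5024

278.5024


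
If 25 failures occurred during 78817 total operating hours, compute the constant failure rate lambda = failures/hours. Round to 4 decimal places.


failures = 25
total_hours = 78817
lambda = 25 / 78817
lambda = 0.0003

0.0003


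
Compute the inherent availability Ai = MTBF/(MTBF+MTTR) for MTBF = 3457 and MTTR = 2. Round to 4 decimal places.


MTBF = 3457
MTTR = 2
MTBF + MTTR = 3459
Ai = 3457 / 3459
Ai = 0.9994

0.9994


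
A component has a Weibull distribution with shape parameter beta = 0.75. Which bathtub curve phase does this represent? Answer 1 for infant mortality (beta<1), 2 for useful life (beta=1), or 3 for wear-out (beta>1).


beta = 0.75
Compare beta to 1:
beta < 1 => infant mortality (phase 1)
beta = 1 => useful life (phase 2)
beta > 1 => wear-out (phase 3)
Since beta = 0.75, this is infant mortality (decreasing failure rate)
Phase = 1

1


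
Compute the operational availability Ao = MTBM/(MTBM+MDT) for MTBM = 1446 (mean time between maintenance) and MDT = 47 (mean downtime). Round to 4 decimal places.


MTBM = 1446
MDT = 47
MTBM + MDT = 1493
Ao = 1446 / 1493
Ao = 0.9685

0.9685


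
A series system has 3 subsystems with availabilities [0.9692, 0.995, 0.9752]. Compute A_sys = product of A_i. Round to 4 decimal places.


Subsystems: [0.9692, 0.995, 0.9752]
After subsystem 1 (A=0.9692): product = 0.9692
After subsystem 2 (A=0.995): product = 0.9644
After subsystem 3 (A=0.9752): product = 0.9404
A_sys = 0.9404

0.9404


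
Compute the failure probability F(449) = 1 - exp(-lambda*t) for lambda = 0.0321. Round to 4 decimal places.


lambda = 0.0321, t = 449
lambda * t = 14.4129
exp(-14.4129) = 0.0
F(t) = 1 - 0.0
F(t) = 1.0

1.0


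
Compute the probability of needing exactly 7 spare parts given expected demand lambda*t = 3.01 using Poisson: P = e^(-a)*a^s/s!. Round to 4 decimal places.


a = 3.01, s = 7
e^(-a) = e^(-3.01) = 0.0493
a^s = 3.01^7 = 2238.5431
s! = 5040
P = 0.0493 * 2238.5431 / 5040
P = 0.0219

0.0219


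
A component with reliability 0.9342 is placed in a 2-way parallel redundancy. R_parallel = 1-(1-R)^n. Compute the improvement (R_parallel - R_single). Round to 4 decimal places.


R_single = 0.9342, n = 2
1 - R_single = 0.0658
(1 - R_single)^n = 0.0658^2 = 0.0043
R_parallel = 1 - 0.0043 = 0.9957
Improvement = 0.9957 - 0.9342
Improvement = 0.0615

0.0615


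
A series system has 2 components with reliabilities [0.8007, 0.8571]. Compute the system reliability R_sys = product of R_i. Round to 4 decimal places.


Components: [0.8007, 0.8571]
After component 1 (R=0.8007): product = 0.8007
After component 2 (R=0.8571): product = 0.6863
R_sys = 0.6863

0.6863


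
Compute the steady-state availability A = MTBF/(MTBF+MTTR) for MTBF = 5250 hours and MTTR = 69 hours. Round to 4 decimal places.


MTBF = 5250
MTTR = 69
MTBF + MTTR = 5319
A = 5250 / 5319
A = 0.987

0.987


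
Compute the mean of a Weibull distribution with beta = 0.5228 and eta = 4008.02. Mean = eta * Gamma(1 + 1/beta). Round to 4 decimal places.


beta = 0.5228, eta = 4008.02
1/beta = 1.9128
1 + 1/beta = 2.9128
Gamma(2.9128) = 1.8481
Mean = 4008.02 * 1.8481
Mean = 7407.3775

7407.3775


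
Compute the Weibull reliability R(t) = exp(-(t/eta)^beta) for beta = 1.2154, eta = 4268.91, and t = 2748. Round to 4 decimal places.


beta = 1.2154, eta = 4268.91, t = 2748
t/eta = 2748 / 4268.91 = 0.6437
(t/eta)^beta = 0.6437^1.2154 = 0.5855
R(t) = exp(-0.5855)
R(t) = 0.5569

0.5569


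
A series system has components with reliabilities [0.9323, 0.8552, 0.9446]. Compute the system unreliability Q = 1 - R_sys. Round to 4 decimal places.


Components: [0.9323, 0.8552, 0.9446]
After component 1: product = 0.9323
After component 2: product = 0.7973
After component 3: product = 0.7531
R_sys = 0.7531
Q = 1 - 0.7531 = 0.2469

0.2469


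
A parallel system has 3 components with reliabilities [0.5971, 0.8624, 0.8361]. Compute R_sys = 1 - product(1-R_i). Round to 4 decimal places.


Components: [0.5971, 0.8624, 0.8361]
(1 - 0.5971) = 0.4029, running product = 0.4029
(1 - 0.8624) = 0.1376, running product = 0.0554
(1 - 0.8361) = 0.1639, running product = 0.0091
Product of (1-R_i) = 0.0091
R_sys = 1 - 0.0091 = 0.9909

0.9909


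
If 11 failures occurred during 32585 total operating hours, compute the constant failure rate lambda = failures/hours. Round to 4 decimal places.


failures = 11
total_hours = 32585
lambda = 11 / 32585
lambda = 0.0003

0.0003


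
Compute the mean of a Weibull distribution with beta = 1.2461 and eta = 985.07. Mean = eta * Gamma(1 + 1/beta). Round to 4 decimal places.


beta = 1.2461, eta = 985.07
1/beta = 0.8025
1 + 1/beta = 1.8025
Gamma(1.8025) = 0.9321
Mean = 985.07 * 0.9321
Mean = 918.1352

918.1352


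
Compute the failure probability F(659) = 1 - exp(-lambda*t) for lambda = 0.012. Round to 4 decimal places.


lambda = 0.012, t = 659
lambda * t = 7.908
exp(-7.908) = 0.0004
F(t) = 1 - 0.0004
F(t) = 0.9996

0.9996


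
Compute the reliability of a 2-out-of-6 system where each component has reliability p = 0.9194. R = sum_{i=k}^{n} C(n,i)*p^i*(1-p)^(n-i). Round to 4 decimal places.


k = 2, n = 6, p = 0.9194
i=2: C(6,2)=15 * 0.9194^2 * 0.0806^4 = 0.0005
i=3: C(6,3)=20 * 0.9194^3 * 0.0806^3 = 0.0081
i=4: C(6,4)=15 * 0.9194^4 * 0.0806^2 = 0.0696
i=5: C(6,5)=6 * 0.9194^5 * 0.0806^1 = 0.3177
i=6: C(6,6)=1 * 0.9194^6 * 0.0806^0 = 0.604
R = sum of terms = 1.0

1.0


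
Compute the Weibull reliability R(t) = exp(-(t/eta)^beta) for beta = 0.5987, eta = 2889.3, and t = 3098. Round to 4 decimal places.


beta = 0.5987, eta = 2889.3, t = 3098
t/eta = 3098 / 2889.3 = 1.0722
(t/eta)^beta = 1.0722^0.5987 = 1.0426
R(t) = exp(-1.0426)
R(t) = 0.3525

0.3525


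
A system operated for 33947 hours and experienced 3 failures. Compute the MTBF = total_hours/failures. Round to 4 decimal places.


total_hours = 33947
failures = 3
MTBF = 33947 / 3
MTBF = 11315.6667

11315.6667


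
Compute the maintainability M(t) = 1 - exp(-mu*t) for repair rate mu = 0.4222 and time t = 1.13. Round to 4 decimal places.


mu = 0.4222, t = 1.13
mu * t = 0.4222 * 1.13 = 0.4771
exp(-0.4771) = 0.6206
M(t) = 1 - 0.6206
M(t) = 0.3794

0.3794


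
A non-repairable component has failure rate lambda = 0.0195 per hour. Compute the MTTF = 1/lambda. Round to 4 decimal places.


lambda = 0.0195
MTTF = 1 / 0.0195
MTTF = 51.2821

51.2821


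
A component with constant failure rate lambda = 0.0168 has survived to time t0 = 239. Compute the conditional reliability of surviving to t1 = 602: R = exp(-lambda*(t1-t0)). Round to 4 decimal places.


lambda = 0.0168
t0 = 239, t1 = 602
t1 - t0 = 363
lambda * (t1-t0) = 0.0168 * 363 = 6.0984
R = exp(-6.0984)
R = 0.0022

0.0022


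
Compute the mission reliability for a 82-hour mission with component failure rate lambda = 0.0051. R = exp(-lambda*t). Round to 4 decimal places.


lambda = 0.0051
mission_time = 82
lambda * t = 0.0051 * 82 = 0.4182
R = exp(-0.4182)
R = 0.6582

0.6582


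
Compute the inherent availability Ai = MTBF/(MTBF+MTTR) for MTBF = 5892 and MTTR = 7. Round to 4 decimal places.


MTBF = 5892
MTTR = 7
MTBF + MTTR = 5899
Ai = 5892 / 5899
Ai = 0.9988

0.9988


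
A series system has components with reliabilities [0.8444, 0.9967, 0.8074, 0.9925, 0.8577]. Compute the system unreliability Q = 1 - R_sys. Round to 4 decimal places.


Components: [0.8444, 0.9967, 0.8074, 0.9925, 0.8577]
After component 1: product = 0.8444
After component 2: product = 0.8416
After component 3: product = 0.6795
After component 4: product = 0.6744
After component 5: product = 0.5785
R_sys = 0.5785
Q = 1 - 0.5785 = 0.4215

0.4215


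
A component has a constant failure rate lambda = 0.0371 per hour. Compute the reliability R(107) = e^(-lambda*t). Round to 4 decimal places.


lambda = 0.0371
t = 107
lambda * t = 3.9697
R(t) = e^(-3.9697)
R(t) = 0.0189

0.0189


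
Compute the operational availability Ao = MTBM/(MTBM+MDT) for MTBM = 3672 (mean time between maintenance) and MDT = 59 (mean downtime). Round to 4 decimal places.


MTBM = 3672
MDT = 59
MTBM + MDT = 3731
Ao = 3672 / 3731
Ao = 0.9842

0.9842


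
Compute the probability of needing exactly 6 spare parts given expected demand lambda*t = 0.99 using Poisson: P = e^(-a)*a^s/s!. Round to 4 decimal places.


a = 0.99, s = 6
e^(-a) = e^(-0.99) = 0.3716
a^s = 0.99^6 = 0.9415
s! = 720
P = 0.3716 * 0.9415 / 720
P = 0.0005

0.0005


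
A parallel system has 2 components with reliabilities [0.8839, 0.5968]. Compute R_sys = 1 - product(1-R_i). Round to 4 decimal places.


Components: [0.8839, 0.5968]
(1 - 0.8839) = 0.1161, running product = 0.1161
(1 - 0.5968) = 0.4032, running product = 0.0468
Product of (1-R_i) = 0.0468
R_sys = 1 - 0.0468 = 0.9532

0.9532


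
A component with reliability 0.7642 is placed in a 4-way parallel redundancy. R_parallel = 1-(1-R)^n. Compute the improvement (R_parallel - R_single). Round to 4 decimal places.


R_single = 0.7642, n = 4
1 - R_single = 0.2358
(1 - R_single)^n = 0.2358^4 = 0.0031
R_parallel = 1 - 0.0031 = 0.9969
Improvement = 0.9969 - 0.7642
Improvement = 0.2327

0.2327


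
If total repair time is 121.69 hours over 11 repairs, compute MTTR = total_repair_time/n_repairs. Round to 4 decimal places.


total_repair_time = 121.69
n_repairs = 11
MTTR = 121.69 / 11
MTTR = 11.0627

11.0627


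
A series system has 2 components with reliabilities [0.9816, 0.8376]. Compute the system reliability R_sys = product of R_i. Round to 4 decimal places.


Components: [0.9816, 0.8376]
After component 1 (R=0.9816): product = 0.9816
After component 2 (R=0.8376): product = 0.8222
R_sys = 0.8222

0.8222


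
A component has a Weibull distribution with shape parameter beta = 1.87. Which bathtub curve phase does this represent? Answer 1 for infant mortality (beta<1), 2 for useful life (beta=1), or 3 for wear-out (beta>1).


beta = 1.87
Compare beta to 1:
beta < 1 => infant mortality (phase 1)
beta = 1 => useful life (phase 2)
beta > 1 => wear-out (phase 3)
Since beta = 1.87, this is wear-out (increasing failure rate)
Phase = 3

3


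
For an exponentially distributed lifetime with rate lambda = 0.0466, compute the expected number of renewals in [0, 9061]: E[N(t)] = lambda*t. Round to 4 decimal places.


lambda = 0.0466
t = 9061
E[N(t)] = lambda * t
E[N(t)] = 0.0466 * 9061
E[N(t)] = 422.2426

422.2426


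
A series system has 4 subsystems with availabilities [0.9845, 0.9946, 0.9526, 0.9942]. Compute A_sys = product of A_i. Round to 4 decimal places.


Subsystems: [0.9845, 0.9946, 0.9526, 0.9942]
After subsystem 1 (A=0.9845): product = 0.9845
After subsystem 2 (A=0.9946): product = 0.9792
After subsystem 3 (A=0.9526): product = 0.9328
After subsystem 4 (A=0.9942): product = 0.9274
A_sys = 0.9274

0.9274


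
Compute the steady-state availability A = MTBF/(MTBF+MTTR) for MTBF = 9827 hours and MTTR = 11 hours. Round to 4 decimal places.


MTBF = 9827
MTTR = 11
MTBF + MTTR = 9838
A = 9827 / 9838
A = 0.9989

0.9989


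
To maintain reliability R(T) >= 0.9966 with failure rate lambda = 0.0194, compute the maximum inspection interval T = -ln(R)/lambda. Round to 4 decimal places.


R_target = 0.9966
lambda = 0.0194
-ln(0.9966) = 0.0034
T = 0.0034 / 0.0194
T = 0.1756

0.1756


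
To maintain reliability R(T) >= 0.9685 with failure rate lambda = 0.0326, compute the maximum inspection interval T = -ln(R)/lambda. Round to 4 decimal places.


R_target = 0.9685
lambda = 0.0326
-ln(0.9685) = 0.032
T = 0.032 / 0.0326
T = 0.9818

0.9818


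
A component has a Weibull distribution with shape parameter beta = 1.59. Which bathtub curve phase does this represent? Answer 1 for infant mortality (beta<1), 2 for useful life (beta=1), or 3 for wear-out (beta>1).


beta = 1.59
Compare beta to 1:
beta < 1 => infant mortality (phase 1)
beta = 1 => useful life (phase 2)
beta > 1 => wear-out (phase 3)
Since beta = 1.59, this is wear-out (increasing failure rate)
Phase = 3

3


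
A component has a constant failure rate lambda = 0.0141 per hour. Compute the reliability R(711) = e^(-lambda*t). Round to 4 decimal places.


lambda = 0.0141
t = 711
lambda * t = 10.0251
R(t) = e^(-10.0251)
R(t) = 0.0

0.0


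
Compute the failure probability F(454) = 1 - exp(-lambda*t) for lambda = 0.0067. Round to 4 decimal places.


lambda = 0.0067, t = 454
lambda * t = 3.0418
exp(-3.0418) = 0.0477
F(t) = 1 - 0.0477
F(t) = 0.9523

0.9523


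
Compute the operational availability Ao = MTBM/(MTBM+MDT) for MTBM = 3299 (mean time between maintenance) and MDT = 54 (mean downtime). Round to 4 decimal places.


MTBM = 3299
MDT = 54
MTBM + MDT = 3353
Ao = 3299 / 3353
Ao = 0.9839

0.9839


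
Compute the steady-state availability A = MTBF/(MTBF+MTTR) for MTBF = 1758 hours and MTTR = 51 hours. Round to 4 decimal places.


MTBF = 1758
MTTR = 51
MTBF + MTTR = 1809
A = 1758 / 1809
A = 0.9718

0.9718


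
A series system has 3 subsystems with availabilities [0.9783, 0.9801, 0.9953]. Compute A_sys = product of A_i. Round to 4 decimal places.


Subsystems: [0.9783, 0.9801, 0.9953]
After subsystem 1 (A=0.9783): product = 0.9783
After subsystem 2 (A=0.9801): product = 0.9588
After subsystem 3 (A=0.9953): product = 0.9543
A_sys = 0.9543

0.9543


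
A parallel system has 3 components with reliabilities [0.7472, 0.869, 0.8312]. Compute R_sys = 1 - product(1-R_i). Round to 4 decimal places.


Components: [0.7472, 0.869, 0.8312]
(1 - 0.7472) = 0.2528, running product = 0.2528
(1 - 0.869) = 0.131, running product = 0.0331
(1 - 0.8312) = 0.1688, running product = 0.0056
Product of (1-R_i) = 0.0056
R_sys = 1 - 0.0056 = 0.9944

0.9944


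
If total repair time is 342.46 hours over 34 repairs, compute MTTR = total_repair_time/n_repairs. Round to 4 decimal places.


total_repair_time = 342.46
n_repairs = 34
MTTR = 342.46 / 34
MTTR = 10.0724

10.0724


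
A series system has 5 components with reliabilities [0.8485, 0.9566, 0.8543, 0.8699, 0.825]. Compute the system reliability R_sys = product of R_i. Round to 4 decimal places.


Components: [0.8485, 0.9566, 0.8543, 0.8699, 0.825]
After component 1 (R=0.8485): product = 0.8485
After component 2 (R=0.9566): product = 0.8117
After component 3 (R=0.8543): product = 0.6934
After component 4 (R=0.8699): product = 0.6032
After component 5 (R=0.825): product = 0.4976
R_sys = 0.4976

0.4976


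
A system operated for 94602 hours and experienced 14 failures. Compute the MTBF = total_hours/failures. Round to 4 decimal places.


total_hours = 94602
failures = 14
MTBF = 94602 / 14
MTBF = 6757.2857

6757.2857


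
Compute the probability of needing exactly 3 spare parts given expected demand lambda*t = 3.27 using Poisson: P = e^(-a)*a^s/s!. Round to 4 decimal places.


a = 3.27, s = 3
e^(-a) = e^(-3.27) = 0.038
a^s = 3.27^3 = 34.9658
s! = 6
P = 0.038 * 34.9658 / 6
P = 0.2215

0.2215


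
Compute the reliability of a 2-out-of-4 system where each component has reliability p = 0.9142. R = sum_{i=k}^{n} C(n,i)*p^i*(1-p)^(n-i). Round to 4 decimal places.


k = 2, n = 4, p = 0.9142
i=2: C(4,2)=6 * 0.9142^2 * 0.0858^2 = 0.0369
i=3: C(4,3)=4 * 0.9142^3 * 0.0858^1 = 0.2622
i=4: C(4,4)=1 * 0.9142^4 * 0.0858^0 = 0.6985
R = sum of terms = 0.9976

0.9976


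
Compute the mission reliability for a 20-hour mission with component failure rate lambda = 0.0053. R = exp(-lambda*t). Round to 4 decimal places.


lambda = 0.0053
mission_time = 20
lambda * t = 0.0053 * 20 = 0.106
R = exp(-0.106)
R = 0.8994

0.8994


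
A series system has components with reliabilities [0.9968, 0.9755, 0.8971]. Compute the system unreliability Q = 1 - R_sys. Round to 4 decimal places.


Components: [0.9968, 0.9755, 0.8971]
After component 1: product = 0.9968
After component 2: product = 0.9724
After component 3: product = 0.8723
R_sys = 0.8723
Q = 1 - 0.8723 = 0.1277

0.1277


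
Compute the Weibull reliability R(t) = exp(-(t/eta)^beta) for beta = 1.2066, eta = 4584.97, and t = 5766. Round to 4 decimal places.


beta = 1.2066, eta = 4584.97, t = 5766
t/eta = 5766 / 4584.97 = 1.2576
(t/eta)^beta = 1.2576^1.2066 = 1.3186
R(t) = exp(-1.3186)
R(t) = 0.2675

0.2675


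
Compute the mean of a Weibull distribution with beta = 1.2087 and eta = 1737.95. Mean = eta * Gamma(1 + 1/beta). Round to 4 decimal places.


beta = 1.2087, eta = 1737.95
1/beta = 0.8273
1 + 1/beta = 1.8273
Gamma(1.8273) = 0.9389
Mean = 1737.95 * 0.9389
Mean = 1631.8041

1631.8041


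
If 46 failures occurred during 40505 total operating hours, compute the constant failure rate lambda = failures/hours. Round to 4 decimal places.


failures = 46
total_hours = 40505
lambda = 46 / 40505
lambda = 0.0011

0.0011


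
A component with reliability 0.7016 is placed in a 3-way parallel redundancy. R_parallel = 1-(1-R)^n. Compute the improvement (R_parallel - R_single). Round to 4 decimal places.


R_single = 0.7016, n = 3
1 - R_single = 0.2984
(1 - R_single)^n = 0.2984^3 = 0.0266
R_parallel = 1 - 0.0266 = 0.9734
Improvement = 0.9734 - 0.7016
Improvement = 0.2718

0.2718


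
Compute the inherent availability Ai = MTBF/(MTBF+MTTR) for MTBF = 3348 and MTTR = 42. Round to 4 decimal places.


MTBF = 3348
MTTR = 42
MTBF + MTTR = 3390
Ai = 3348 / 3390
Ai = 0.9876

0.9876


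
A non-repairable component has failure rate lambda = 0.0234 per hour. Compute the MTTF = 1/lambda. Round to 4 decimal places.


lambda = 0.0234
MTTF = 1 / 0.0234
MTTF = 42.735

42.735


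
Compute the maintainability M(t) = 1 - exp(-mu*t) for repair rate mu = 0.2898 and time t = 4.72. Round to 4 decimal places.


mu = 0.2898, t = 4.72
mu * t = 0.2898 * 4.72 = 1.3679
exp(-1.3679) = 0.2547
M(t) = 1 - 0.2547
M(t) = 0.7453

0.7453


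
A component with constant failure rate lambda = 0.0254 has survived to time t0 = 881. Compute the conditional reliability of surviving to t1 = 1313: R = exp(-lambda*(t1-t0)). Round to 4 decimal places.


lambda = 0.0254
t0 = 881, t1 = 1313
t1 - t0 = 432
lambda * (t1-t0) = 0.0254 * 432 = 10.9728
R = exp(-10.9728)
R = 0.0

0.0


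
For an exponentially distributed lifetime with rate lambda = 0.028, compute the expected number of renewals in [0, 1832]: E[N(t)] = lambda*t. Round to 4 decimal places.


lambda = 0.028
t = 1832
E[N(t)] = lambda * t
E[N(t)] = 0.028 * 1832
E[N(t)] = 51.296

51.296


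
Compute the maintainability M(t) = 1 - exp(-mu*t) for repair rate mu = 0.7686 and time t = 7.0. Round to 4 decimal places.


mu = 0.7686, t = 7.0
mu * t = 0.7686 * 7.0 = 5.3802
exp(-5.3802) = 0.0046
M(t) = 1 - 0.0046
M(t) = 0.9954

0.9954


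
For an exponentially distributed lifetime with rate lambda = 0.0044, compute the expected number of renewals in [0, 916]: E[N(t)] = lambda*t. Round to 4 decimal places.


lambda = 0.0044
t = 916
E[N(t)] = lambda * t
E[N(t)] = 0.0044 * 916
E[N(t)] = 4.0304

4.0304


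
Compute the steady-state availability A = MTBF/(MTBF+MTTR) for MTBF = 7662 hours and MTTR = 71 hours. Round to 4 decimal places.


MTBF = 7662
MTTR = 71
MTBF + MTTR = 7733
A = 7662 / 7733
A = 0.9908

0.9908


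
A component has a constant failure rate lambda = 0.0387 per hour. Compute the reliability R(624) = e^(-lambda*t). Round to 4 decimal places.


lambda = 0.0387
t = 624
lambda * t = 24.1488
R(t) = e^(-24.1488)
R(t) = 0.0

0.0


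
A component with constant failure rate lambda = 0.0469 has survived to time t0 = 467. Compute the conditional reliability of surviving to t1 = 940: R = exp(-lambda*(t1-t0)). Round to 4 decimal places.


lambda = 0.0469
t0 = 467, t1 = 940
t1 - t0 = 473
lambda * (t1-t0) = 0.0469 * 473 = 22.1837
R = exp(-22.1837)
R = 0.0

0.0


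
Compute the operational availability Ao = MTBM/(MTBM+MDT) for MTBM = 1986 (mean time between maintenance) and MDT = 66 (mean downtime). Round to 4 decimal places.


MTBM = 1986
MDT = 66
MTBM + MDT = 2052
Ao = 1986 / 2052
Ao = 0.9678

0.9678


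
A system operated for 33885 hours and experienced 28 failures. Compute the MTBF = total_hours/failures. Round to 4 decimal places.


total_hours = 33885
failures = 28
MTBF = 33885 / 28
MTBF = 1210.1786

1210.1786


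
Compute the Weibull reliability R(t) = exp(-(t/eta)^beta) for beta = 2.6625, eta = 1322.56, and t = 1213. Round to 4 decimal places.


beta = 2.6625, eta = 1322.56, t = 1213
t/eta = 1213 / 1322.56 = 0.9172
(t/eta)^beta = 0.9172^2.6625 = 0.7943
R(t) = exp(-0.7943)
R(t) = 0.4519

0.4519


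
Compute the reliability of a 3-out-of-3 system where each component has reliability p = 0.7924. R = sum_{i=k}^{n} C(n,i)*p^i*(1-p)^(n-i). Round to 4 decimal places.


k = 3, n = 3, p = 0.7924
i=3: C(3,3)=1 * 0.7924^3 * 0.2076^0 = 0.4975
R = sum of terms = 0.4975

0.4975


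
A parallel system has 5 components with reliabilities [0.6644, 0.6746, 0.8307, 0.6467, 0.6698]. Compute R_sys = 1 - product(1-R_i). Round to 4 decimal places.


Components: [0.6644, 0.6746, 0.8307, 0.6467, 0.6698]
(1 - 0.6644) = 0.3356, running product = 0.3356
(1 - 0.6746) = 0.3254, running product = 0.1092
(1 - 0.8307) = 0.1693, running product = 0.0185
(1 - 0.6467) = 0.3533, running product = 0.0065
(1 - 0.6698) = 0.3302, running product = 0.0022
Product of (1-R_i) = 0.0022
R_sys = 1 - 0.0022 = 0.9978

0.9978


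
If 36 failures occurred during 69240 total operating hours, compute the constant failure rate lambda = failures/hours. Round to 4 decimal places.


failures = 36
total_hours = 69240
lambda = 36 / 69240
lambda = 0.0005

0.0005


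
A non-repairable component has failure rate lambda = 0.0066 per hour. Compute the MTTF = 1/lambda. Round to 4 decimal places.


lambda = 0.0066
MTTF = 1 / 0.0066
MTTF = 151.5152

151.5152


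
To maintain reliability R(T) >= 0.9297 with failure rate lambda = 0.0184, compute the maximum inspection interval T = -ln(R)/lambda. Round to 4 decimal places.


R_target = 0.9297
lambda = 0.0184
-ln(0.9297) = 0.0729
T = 0.0729 / 0.0184
T = 3.9616

3.9616


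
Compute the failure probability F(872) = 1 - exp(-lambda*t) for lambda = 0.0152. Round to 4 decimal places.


lambda = 0.0152, t = 872
lambda * t = 13.2544
exp(-13.2544) = 0.0
F(t) = 1 - 0.0
F(t) = 1.0

1.0


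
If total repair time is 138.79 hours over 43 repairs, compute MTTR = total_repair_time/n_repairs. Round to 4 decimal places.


total_repair_time = 138.79
n_repairs = 43
MTTR = 138.79 / 43
MTTR = 3.2277

3.2277


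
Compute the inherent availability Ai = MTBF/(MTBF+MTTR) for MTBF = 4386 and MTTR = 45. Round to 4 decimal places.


MTBF = 4386
MTTR = 45
MTBF + MTTR = 4431
Ai = 4386 / 4431
Ai = 0.9898

0.9898
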